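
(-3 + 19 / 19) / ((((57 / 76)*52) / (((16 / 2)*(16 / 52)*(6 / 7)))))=-128/1183 = -0.11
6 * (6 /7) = 36/7 = 5.14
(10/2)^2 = 25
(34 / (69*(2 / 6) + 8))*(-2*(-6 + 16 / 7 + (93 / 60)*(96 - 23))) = -240.05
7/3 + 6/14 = 58/21 = 2.76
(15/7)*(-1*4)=-60/7 = -8.57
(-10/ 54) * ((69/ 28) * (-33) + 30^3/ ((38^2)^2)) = 164829815/10946964 = 15.06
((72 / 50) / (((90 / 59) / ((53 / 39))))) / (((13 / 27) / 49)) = 2758014/21125 = 130.56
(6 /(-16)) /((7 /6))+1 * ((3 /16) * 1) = -15/112 = -0.13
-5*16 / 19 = -80/19 = -4.21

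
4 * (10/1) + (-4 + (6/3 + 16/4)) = 42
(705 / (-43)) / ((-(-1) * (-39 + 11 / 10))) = 7050/16297 = 0.43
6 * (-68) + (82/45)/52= -477319/1170 = -407.96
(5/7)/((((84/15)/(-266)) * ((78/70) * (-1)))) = 2375/78 = 30.45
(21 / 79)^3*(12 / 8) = 27783/986078 = 0.03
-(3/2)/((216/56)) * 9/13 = -7/26 = -0.27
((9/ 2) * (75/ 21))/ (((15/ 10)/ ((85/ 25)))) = 255/7 = 36.43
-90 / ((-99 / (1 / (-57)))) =-10/627 = -0.02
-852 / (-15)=284/5 = 56.80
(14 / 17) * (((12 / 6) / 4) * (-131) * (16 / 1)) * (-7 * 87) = 8935248/17 = 525602.82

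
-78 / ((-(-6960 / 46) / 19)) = -5681/580 = -9.79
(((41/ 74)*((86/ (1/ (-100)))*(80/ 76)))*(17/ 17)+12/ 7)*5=-123367820/4921 = -25069.66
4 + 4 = 8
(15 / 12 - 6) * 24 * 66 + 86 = -7438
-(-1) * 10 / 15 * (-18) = -12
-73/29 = -2.52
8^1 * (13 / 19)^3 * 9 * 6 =949104/6859 = 138.37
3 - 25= -22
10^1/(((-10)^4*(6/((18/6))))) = 1/2000 = 0.00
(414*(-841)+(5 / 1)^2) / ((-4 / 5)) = 1740745/4 = 435186.25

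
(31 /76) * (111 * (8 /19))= 6882/361 = 19.06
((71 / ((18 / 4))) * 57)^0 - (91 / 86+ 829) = -71299/86 = -829.06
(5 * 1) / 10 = 1/2 = 0.50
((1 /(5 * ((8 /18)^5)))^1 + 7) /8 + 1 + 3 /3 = 176809/40960 = 4.32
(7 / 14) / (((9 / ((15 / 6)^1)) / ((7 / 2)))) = 35/72 = 0.49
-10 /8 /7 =-5/28 = -0.18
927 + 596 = 1523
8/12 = 2/3 = 0.67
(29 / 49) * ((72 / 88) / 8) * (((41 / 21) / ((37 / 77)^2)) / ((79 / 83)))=3256671/6056456 = 0.54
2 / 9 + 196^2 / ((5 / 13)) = 4494682/45 = 99881.82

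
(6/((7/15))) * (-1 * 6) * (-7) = 540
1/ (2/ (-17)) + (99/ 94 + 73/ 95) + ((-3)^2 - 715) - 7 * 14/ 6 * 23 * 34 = -13485.35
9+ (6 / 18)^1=9.33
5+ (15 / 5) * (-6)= -13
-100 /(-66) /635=10/4191 = 0.00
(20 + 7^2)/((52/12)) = 15.92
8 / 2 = 4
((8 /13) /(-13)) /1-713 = -120505/169 = -713.05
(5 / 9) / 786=5/7074 = 0.00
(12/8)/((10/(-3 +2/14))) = -3/7 = -0.43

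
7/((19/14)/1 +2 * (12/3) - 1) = 98/117 = 0.84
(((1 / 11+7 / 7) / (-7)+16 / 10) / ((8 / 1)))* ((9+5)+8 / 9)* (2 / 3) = 18626/10395 = 1.79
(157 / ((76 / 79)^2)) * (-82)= -40173317/2888 = -13910.43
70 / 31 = 2.26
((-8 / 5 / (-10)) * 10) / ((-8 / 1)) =-1/5 = -0.20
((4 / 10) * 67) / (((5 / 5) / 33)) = 4422/5 = 884.40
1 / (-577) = -1/577 = 0.00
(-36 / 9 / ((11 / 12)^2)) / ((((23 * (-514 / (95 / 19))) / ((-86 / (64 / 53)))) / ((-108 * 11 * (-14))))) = -155063160/65021 = -2384.82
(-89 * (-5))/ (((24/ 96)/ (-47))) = -83660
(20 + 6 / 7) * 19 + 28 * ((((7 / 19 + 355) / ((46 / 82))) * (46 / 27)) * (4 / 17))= 458264630/61047 = 7506.75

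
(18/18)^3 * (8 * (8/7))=64/7 = 9.14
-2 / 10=-1/5 = -0.20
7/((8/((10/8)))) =35/32 = 1.09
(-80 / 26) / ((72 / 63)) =-35/13 = -2.69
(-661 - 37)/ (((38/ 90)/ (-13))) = 408330/19 = 21491.05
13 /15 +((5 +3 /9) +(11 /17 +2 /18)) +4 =8383/765 = 10.96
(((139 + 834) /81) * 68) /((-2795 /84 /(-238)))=440916896/75465 = 5842.67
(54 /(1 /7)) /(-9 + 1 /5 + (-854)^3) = -315/519029894 = 0.00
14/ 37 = 0.38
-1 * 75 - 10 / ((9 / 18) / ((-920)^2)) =-16928075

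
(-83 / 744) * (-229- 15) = 5063/186 = 27.22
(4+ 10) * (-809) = -11326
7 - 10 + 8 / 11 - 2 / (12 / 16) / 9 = -763/297 = -2.57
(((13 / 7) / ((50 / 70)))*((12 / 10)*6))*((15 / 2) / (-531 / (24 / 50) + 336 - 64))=-2808/16685 = -0.17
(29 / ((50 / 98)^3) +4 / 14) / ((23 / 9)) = 85.56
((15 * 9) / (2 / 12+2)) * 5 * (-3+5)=8100/13 = 623.08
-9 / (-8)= 1.12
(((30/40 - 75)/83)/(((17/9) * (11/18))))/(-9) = 243/2822 = 0.09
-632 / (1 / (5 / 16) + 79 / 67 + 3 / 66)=-4657840/32609 = -142.84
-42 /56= -3/4 = -0.75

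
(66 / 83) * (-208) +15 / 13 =-177219/1079 = -164.24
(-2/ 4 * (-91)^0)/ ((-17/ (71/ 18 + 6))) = 179/612 = 0.29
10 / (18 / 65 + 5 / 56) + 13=53729/1333 = 40.31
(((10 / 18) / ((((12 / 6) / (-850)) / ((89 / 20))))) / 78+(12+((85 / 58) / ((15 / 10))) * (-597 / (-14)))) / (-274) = -0.15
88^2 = 7744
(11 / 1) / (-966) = -11/966 = -0.01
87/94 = 0.93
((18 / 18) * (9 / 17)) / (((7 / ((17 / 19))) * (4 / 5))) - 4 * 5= -10595/532 = -19.92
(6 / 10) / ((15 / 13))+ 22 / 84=821/1050 = 0.78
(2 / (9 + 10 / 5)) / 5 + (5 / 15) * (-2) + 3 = 391/165 = 2.37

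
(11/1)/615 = 0.02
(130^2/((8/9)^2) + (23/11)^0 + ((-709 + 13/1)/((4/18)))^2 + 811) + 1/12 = 471918007/48 = 9831625.15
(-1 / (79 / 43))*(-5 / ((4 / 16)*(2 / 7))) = 3010/79 = 38.10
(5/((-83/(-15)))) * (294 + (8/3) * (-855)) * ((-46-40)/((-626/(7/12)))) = -7472325/51958 = -143.81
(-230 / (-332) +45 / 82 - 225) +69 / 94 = -223.02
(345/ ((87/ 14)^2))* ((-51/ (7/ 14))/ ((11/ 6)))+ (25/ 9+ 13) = -40069798/83259 = -481.27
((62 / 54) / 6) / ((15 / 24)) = 0.31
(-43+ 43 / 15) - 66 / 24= -2573/60 = -42.88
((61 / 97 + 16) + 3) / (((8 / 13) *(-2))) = -1547/97 = -15.95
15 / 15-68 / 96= 7/24 = 0.29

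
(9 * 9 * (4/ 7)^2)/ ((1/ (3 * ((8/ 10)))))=15552/245 = 63.48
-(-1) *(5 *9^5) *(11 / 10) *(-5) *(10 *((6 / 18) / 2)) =-5412825/2 = -2706412.50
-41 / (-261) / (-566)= -41/147726 = 0.00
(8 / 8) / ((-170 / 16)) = -0.09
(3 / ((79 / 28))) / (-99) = -28/2607 = -0.01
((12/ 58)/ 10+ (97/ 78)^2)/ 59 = 1382557/52048620 = 0.03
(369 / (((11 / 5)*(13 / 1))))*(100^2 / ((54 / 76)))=77900000/429 = 181585.08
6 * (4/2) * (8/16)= 6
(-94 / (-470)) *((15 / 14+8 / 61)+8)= 7859/4270 = 1.84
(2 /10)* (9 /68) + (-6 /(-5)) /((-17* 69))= 199/7820 = 0.03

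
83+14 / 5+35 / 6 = 2749/30 = 91.63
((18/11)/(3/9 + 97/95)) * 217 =556605/2123 = 262.18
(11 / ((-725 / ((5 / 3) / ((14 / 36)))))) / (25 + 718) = -66/754145 = 0.00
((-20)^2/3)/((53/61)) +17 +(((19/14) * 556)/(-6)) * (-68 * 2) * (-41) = -260099909/371 = -701077.92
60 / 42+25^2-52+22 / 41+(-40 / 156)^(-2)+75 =19090527/28700 = 665.18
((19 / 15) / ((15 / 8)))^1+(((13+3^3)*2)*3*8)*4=1728152/225 = 7680.68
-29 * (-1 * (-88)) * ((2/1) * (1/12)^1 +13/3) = -11484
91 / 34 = 2.68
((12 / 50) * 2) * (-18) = -216/25 = -8.64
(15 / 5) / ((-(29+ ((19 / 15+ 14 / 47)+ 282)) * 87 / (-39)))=27495/6390382 = 0.00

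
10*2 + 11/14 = 291/14 = 20.79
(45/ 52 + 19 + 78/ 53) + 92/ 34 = 24.04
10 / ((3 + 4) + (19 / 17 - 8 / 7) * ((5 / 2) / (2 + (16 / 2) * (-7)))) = 1.43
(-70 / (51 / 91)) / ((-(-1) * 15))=-1274/153 = -8.33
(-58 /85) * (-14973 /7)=124062/85 = 1459.55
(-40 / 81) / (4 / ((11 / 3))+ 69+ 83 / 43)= -9460/1379673 = -0.01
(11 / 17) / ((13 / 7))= 77/221 = 0.35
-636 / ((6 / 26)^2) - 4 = -11946.67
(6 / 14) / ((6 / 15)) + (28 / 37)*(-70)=-26885/518 = -51.90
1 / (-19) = -1/19 = -0.05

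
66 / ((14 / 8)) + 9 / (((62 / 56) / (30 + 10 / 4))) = 65514/217 = 301.91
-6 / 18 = -1/3 = -0.33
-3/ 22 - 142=-3127/22 = -142.14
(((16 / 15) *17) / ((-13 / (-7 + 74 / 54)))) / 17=2432/5265 = 0.46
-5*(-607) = 3035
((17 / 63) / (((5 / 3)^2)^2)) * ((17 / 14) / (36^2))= 289/8820000 = 0.00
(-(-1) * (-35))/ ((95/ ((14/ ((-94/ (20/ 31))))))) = 980/27683 = 0.04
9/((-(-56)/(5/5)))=0.16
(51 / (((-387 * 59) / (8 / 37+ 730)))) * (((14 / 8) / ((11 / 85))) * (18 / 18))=-45547845/2065118 = -22.06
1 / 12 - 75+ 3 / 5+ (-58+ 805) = 40361/60 = 672.68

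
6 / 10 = 3/5 = 0.60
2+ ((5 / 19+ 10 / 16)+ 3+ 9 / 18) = 971/152 = 6.39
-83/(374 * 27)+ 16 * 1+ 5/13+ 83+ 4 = 13570633/131274 = 103.38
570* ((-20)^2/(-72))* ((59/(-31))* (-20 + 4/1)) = -8968000/93 = -96430.11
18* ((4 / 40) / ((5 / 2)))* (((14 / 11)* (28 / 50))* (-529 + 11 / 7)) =-1860768/6875 = -270.66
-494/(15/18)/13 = -228/5 = -45.60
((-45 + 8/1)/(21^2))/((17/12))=-148/2499 = -0.06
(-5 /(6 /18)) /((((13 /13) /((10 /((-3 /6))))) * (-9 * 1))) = -100/3 = -33.33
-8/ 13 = -0.62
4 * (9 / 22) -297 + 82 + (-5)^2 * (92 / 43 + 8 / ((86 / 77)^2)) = 9247/20339 = 0.45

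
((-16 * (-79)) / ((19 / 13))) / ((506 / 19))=8216/253 = 32.47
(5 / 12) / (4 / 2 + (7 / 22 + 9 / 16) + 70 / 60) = 220/2137 = 0.10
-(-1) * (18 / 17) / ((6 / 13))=39/17 = 2.29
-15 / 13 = -1.15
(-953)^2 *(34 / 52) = 15439553/26 = 593828.96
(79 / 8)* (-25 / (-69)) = 1975/552 = 3.58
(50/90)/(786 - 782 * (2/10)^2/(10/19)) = 625/817389 = 0.00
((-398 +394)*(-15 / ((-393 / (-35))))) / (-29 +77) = 0.11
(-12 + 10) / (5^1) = -2/5 = -0.40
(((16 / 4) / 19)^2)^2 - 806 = -105038470/130321 = -806.00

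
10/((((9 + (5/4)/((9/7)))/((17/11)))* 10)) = 612/3949 = 0.15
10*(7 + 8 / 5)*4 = 344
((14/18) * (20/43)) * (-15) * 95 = -66500/129 = -515.50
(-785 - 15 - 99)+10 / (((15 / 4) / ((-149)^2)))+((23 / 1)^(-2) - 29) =58274.67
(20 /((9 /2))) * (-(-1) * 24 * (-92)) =-29440/3 = -9813.33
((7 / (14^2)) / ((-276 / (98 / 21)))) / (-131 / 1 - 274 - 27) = 1/715392 = 0.00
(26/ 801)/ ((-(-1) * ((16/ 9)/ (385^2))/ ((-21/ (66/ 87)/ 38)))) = -106681575/54112 = -1971.50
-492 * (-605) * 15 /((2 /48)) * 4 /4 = 107157600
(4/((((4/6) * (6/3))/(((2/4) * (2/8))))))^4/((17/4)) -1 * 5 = -86959/17408 = -5.00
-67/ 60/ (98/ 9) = -0.10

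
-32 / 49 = -0.65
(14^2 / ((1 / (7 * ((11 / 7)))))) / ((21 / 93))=9548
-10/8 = -5/4 = -1.25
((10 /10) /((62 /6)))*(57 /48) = 57/496 = 0.11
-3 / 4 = -0.75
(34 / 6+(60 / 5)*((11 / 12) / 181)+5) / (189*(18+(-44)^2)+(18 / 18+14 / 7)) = 5825/200534787 = 0.00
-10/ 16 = -5/8 = -0.62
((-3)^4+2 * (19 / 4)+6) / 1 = 193/2 = 96.50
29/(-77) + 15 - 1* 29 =-1107/77 = -14.38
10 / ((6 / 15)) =25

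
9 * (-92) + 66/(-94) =-38949/47 = -828.70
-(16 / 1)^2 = -256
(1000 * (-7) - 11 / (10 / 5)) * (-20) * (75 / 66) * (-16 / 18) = -141525.25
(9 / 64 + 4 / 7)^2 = 101761/200704 = 0.51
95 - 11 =84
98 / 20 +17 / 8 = 281/40 = 7.02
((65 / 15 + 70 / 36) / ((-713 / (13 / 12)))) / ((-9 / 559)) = 821171/1386072 = 0.59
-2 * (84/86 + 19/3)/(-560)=943/36120 = 0.03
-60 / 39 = -20/13 = -1.54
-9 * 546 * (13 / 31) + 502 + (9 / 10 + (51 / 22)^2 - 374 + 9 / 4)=-36088103/18755 = -1924.19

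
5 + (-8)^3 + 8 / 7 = -3541/7 = -505.86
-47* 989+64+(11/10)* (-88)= -232579/5 = -46515.80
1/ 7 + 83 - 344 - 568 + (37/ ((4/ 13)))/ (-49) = -162937/196 = -831.31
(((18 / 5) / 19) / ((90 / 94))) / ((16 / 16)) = 94/475 = 0.20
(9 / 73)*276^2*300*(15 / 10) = 308512800/73 = 4226202.74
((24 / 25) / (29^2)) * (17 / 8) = 51/21025 = 0.00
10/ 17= 0.59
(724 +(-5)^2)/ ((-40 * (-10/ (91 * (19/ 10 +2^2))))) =1005.35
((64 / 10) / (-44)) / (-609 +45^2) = -1/9735 = 0.00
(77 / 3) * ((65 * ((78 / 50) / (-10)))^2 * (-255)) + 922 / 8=-84104879/125 = -672839.03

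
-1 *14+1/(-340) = -4761/340 = -14.00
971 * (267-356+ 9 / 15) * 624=-267809568/5 = -53561913.60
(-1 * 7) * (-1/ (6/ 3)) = 7/2 = 3.50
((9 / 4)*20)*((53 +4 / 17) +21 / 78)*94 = 50017635/221 = 226324.14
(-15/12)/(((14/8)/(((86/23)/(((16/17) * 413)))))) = -0.01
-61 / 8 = -7.62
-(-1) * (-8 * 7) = -56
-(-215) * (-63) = -13545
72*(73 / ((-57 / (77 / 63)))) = -6424/57 = -112.70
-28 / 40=-7/10 = -0.70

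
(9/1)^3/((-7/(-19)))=13851/7 = 1978.71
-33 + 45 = 12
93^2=8649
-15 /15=-1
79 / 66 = 1.20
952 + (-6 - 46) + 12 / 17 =15312/17 = 900.71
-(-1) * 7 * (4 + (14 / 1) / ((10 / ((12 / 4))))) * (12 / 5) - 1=136.76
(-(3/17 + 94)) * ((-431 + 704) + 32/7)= -3110743/119 = -26140.70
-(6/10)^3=-27/125 = -0.22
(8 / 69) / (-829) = -8/57201 = 0.00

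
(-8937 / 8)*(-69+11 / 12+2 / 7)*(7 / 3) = 5655135/32 = 176722.97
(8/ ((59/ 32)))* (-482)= -123392/59 = -2091.39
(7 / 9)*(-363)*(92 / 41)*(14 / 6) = -545468/369 = -1478.23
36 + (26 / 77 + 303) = 26129/77 = 339.34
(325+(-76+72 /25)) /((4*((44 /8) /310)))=195207/55 = 3549.22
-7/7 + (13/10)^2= 69/100 = 0.69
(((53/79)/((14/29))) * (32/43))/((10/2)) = 24592/118895 = 0.21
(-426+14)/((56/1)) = -103/14 = -7.36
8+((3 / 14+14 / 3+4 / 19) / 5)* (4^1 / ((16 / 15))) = 12575/1064 = 11.82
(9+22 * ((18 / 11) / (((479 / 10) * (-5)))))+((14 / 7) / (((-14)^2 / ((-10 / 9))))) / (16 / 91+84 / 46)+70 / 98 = 241713635/25288326 = 9.56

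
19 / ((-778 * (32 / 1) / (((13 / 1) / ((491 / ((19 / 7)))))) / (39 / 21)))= -61009/598972864 = 0.00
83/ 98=0.85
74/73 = 1.01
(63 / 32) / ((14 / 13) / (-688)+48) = 35217/858596 = 0.04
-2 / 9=-0.22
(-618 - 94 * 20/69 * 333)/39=-74298/299 = -248.49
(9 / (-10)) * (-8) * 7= 50.40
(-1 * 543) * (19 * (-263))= 2713371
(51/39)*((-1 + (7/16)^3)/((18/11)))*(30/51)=-22935/53248 = -0.43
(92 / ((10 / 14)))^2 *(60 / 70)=355488/25 = 14219.52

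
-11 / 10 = -1.10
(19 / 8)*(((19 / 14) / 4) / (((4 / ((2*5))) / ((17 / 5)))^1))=6137/896 = 6.85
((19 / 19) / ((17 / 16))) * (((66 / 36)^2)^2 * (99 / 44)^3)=131769/1088 = 121.11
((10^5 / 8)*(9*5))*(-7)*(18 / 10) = -7087500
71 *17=1207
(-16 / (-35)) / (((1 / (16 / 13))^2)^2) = 1048576/999635 = 1.05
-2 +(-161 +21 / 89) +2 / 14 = -101313/623 = -162.62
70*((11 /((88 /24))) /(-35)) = -6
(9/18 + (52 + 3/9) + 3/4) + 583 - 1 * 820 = -2201/12 = -183.42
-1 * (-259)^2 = -67081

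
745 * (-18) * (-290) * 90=350001000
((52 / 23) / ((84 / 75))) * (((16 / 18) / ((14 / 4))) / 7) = 0.07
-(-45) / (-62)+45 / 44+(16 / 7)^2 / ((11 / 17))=50863/6076 = 8.37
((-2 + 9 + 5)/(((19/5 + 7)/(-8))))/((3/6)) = -160/9 = -17.78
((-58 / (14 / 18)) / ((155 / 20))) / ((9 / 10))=-2320/217 = -10.69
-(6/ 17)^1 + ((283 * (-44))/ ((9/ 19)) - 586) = -4111708/153 = -26873.91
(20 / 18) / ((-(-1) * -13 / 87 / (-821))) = 238090/39 = 6104.87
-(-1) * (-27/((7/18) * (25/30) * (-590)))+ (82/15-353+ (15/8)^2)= -681700769/1982400 = -343.88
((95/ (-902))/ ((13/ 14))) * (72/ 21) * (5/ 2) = -5700/5863 = -0.97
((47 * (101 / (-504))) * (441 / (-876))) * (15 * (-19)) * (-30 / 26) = 47351325/30368 = 1559.25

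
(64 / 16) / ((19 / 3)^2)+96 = 34692/361 = 96.10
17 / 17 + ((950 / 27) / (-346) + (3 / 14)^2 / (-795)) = 217926227/242611740 = 0.90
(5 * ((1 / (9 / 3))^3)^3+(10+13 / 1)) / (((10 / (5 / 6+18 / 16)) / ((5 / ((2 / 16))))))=10638779/59049 = 180.17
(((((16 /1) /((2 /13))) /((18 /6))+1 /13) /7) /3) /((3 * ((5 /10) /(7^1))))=2710/351 = 7.72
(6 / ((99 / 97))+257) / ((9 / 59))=511825/297 = 1723.32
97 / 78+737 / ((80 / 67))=1929661/3120 = 618.48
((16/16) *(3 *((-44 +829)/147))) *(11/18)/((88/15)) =1.67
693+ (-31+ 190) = 852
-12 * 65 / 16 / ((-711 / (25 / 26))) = 125/1896 = 0.07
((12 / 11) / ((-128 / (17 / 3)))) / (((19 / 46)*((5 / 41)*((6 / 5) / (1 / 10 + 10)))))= -1619131/200640 = -8.07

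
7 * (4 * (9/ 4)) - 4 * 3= 51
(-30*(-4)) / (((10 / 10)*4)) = 30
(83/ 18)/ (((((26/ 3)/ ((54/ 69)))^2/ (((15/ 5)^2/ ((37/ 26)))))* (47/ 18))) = 1089126/11959103 = 0.09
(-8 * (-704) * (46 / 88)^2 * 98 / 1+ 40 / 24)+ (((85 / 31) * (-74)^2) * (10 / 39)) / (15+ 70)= 668762607/4433 = 150860.05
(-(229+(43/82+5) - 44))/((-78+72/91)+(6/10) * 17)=7108465/2500098 = 2.84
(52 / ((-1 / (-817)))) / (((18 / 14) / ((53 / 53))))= 297388/9 = 33043.11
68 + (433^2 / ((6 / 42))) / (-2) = -1312287/2 = -656143.50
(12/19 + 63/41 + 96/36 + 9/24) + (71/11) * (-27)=-34768799/205656 = -169.06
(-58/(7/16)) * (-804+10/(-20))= 746576/7 = 106653.71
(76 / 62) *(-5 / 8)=-95/124 = -0.77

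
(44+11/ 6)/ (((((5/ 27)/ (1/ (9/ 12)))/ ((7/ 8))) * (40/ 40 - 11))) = -231/8 = -28.88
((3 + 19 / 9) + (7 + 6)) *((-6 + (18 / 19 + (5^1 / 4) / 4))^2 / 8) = 338466403/6653952 = 50.87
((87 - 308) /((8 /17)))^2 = 14115049/64 = 220547.64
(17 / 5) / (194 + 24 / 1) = 0.02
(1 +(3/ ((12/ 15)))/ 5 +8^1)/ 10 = 39/40 = 0.98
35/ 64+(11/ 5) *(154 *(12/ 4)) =325423/320 = 1016.95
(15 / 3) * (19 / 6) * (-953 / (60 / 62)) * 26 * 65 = -474312865/18 = -26350714.72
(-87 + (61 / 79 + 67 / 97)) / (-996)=655471/7632348 = 0.09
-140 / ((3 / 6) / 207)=-57960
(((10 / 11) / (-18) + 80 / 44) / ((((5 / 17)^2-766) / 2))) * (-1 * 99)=101150/221349 = 0.46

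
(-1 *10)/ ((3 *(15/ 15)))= -10/3 = -3.33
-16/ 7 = -2.29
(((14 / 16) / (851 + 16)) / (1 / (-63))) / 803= -147/1856536 = 0.00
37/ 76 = 0.49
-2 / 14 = -1/7 = -0.14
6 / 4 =3/2 = 1.50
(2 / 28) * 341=341/14 = 24.36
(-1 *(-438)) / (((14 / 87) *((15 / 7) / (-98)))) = -622398/5 = -124479.60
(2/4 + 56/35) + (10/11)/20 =118/55 = 2.15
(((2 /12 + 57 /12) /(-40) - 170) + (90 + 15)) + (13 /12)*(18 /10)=-30323/480 = -63.17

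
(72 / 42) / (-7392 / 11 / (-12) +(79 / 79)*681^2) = 12/3246719 = 0.00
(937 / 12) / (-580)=-937/6960 = -0.13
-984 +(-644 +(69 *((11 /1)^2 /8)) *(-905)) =-7568869/8 = -946108.62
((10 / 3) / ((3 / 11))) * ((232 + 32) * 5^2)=242000/3 = 80666.67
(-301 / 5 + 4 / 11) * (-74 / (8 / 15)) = 365301/44 = 8302.30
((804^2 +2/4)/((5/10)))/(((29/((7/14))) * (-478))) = -1292833/27724 = -46.63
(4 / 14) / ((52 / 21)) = 3/26 = 0.12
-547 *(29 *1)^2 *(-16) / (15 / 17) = 125127344/15 = 8341822.93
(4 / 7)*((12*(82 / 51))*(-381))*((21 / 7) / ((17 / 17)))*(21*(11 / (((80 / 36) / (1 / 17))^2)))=-250529598/122825 = -2039.73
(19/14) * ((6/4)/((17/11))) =627/476 = 1.32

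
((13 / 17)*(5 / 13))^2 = 0.09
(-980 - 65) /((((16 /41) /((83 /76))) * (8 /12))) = -561495/128 = -4386.68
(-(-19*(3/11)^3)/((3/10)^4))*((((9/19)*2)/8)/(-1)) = -7500/1331 = -5.63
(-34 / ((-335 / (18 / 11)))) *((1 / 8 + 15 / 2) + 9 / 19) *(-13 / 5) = -2448459/700150 = -3.50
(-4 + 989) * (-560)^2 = 308896000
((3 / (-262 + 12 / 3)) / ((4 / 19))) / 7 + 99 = 238373/2408 = 98.99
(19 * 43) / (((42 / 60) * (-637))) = -8170/4459 = -1.83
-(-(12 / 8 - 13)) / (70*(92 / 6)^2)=-9/12880 = 0.00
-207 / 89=-2.33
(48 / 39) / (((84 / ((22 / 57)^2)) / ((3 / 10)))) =968/1478295 = 0.00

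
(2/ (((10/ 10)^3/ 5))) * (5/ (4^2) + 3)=265/8 = 33.12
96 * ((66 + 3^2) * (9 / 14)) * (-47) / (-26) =761400/91 = 8367.03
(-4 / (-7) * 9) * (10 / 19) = 360/133 = 2.71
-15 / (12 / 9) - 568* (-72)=40884.75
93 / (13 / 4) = 372/13 = 28.62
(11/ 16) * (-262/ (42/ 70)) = -7205/24 = -300.21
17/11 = 1.55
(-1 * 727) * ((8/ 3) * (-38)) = 221008/3 = 73669.33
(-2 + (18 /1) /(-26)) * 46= -1610/13 = -123.85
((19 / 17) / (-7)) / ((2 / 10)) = -95/119 = -0.80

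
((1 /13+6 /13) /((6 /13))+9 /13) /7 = 145/546 = 0.27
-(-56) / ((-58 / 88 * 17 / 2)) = -4928/493 = -10.00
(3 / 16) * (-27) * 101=-8181/16 = -511.31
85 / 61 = 1.39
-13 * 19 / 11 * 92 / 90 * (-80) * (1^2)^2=181792/99 = 1836.28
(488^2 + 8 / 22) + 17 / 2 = 238152.86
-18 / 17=-1.06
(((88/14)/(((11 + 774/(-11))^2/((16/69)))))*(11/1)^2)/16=644204/205955547 = 0.00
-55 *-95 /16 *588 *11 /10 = 1689765/8 = 211220.62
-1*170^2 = -28900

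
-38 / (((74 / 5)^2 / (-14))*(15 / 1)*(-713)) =-665/2928291 = 0.00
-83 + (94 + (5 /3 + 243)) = 767/3 = 255.67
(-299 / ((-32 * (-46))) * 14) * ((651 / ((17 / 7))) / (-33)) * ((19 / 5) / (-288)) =-2626351/8616960 = -0.30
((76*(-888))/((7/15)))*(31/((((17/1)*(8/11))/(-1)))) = 43150140/119 = 362606.22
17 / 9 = 1.89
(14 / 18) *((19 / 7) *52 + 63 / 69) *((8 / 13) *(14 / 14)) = 182968/2691 = 67.99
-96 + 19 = -77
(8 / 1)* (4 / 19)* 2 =3.37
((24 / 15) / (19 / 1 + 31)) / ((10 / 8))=16/625 = 0.03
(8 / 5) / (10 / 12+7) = 48/235 = 0.20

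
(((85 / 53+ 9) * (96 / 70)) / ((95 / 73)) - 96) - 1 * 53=-24288277/176225 = -137.83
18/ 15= 6/5 = 1.20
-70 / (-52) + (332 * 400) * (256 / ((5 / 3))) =530350115/26 = 20398081.35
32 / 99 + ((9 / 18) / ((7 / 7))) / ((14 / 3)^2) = 0.35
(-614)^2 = 376996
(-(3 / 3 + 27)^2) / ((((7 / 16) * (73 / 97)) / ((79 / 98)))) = -980864/511 = -1919.50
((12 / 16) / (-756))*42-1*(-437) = 10487/24 = 436.96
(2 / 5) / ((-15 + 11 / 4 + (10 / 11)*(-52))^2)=3872/34295805 = 0.00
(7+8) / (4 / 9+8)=135/76 = 1.78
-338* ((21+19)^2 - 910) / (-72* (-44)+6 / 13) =-101062/1373 = -73.61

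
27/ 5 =5.40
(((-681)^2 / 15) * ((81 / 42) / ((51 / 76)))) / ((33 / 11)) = 17622918/595 = 29618.35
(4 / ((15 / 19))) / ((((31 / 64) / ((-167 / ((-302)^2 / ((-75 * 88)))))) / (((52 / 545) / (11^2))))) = 84477952/847490369 = 0.10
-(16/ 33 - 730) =24074/33 = 729.52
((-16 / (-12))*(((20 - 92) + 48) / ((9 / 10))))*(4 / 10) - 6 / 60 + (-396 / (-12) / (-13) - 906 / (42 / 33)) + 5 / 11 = -65609239/90090 = -728.26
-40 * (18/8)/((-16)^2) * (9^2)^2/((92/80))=-1476225/736 = -2005.74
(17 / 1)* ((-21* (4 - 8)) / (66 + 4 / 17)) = 12138/563 = 21.56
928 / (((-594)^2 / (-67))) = -15544/88209 = -0.18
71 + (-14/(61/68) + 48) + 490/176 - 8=527017/5368 = 98.18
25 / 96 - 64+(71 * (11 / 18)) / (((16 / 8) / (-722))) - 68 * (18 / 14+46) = -38188195/2016 = -18942.56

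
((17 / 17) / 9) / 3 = 1/27 = 0.04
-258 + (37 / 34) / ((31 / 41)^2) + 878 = 20320077/32674 = 621.90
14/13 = 1.08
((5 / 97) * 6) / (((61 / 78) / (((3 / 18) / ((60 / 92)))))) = 598/5917 = 0.10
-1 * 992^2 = -984064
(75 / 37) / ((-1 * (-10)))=15/74 = 0.20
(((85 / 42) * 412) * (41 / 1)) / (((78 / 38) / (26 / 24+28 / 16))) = 115942465/2457 = 47188.63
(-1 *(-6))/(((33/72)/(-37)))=-5328/11 = -484.36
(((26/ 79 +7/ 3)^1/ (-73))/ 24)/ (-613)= 631/254532312 = 0.00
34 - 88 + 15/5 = -51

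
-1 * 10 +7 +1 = -2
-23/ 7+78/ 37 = -305/259 = -1.18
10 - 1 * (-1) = 11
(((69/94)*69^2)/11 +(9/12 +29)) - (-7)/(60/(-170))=2032577/6204 = 327.62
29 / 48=0.60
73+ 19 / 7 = 530/7 = 75.71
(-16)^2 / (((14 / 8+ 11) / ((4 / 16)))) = 256/51 = 5.02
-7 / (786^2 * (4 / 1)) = -7/2471184 = 0.00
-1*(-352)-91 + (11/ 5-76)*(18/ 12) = 150.30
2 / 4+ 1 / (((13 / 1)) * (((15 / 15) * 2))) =7/13 = 0.54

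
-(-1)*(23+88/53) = 1307/53 = 24.66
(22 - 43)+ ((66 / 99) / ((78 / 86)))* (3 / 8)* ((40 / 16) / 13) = -84961/4056 = -20.95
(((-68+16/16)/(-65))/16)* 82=5.28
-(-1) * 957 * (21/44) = 1827/4 = 456.75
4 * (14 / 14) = 4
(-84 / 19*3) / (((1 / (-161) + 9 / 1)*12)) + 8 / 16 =10375/27512 = 0.38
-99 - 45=-144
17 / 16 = 1.06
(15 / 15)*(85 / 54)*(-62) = -2635/27 = -97.59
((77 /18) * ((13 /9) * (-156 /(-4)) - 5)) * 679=4025791/27 = 149103.37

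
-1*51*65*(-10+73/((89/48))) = -97364.16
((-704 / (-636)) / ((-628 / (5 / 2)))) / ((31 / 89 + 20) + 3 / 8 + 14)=-78320/617160249 = 0.00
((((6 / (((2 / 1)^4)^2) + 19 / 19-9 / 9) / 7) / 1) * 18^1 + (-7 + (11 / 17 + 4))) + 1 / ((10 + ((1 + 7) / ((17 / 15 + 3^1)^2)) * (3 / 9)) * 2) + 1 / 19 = -48345397/22067360 = -2.19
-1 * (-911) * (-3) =-2733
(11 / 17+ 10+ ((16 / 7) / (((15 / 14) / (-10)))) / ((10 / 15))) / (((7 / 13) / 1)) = -4719/119 = -39.66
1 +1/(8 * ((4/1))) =33/32 = 1.03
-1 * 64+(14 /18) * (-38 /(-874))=-13241/207 = -63.97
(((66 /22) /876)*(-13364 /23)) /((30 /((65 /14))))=-43433/141036 = -0.31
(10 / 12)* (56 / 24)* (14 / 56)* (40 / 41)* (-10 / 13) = -1750/4797 = -0.36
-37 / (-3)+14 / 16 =317/24 = 13.21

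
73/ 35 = 2.09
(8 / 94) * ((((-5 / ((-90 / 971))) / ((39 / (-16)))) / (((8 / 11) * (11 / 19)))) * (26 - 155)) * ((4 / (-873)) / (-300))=3173228/360047025 = 0.01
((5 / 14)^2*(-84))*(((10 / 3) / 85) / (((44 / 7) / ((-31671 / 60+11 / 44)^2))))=-3479522/187 = -18607.07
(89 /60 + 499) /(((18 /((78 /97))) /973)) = 379836821/17460 = 21754.69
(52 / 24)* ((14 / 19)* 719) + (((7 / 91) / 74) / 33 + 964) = 424609811/201058 = 2111.88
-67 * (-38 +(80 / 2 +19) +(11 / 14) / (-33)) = -59027/42 = -1405.40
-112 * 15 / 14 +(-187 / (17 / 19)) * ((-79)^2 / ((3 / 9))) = -3913227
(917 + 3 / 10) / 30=9173/300 = 30.58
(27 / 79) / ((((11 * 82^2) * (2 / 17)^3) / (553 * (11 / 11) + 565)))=74151909/23372624 = 3.17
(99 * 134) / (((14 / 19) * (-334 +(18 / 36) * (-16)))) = -737/14 = -52.64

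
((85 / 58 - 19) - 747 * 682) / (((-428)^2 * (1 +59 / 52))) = -128047179/98278216 = -1.30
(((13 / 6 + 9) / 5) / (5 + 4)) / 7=67/1890 = 0.04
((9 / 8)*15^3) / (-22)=-30375/176 = -172.59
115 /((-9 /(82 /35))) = -1886/63 = -29.94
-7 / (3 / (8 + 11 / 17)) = -20.18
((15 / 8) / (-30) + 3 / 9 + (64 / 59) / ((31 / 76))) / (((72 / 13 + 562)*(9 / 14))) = 3344237/416397456 = 0.01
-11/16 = -0.69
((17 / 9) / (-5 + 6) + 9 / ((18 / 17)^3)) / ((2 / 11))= 67507/1296 = 52.09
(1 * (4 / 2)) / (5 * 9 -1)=1/22 = 0.05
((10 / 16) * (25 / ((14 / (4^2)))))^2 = 15625/49 = 318.88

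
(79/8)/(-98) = -79/784 = -0.10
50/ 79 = 0.63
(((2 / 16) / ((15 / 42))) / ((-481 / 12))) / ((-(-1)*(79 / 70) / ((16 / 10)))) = -2352/189995 = -0.01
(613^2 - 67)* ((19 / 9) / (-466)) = -1189723/699 = -1702.04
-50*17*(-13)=11050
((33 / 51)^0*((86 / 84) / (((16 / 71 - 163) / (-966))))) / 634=70219/7327138 = 0.01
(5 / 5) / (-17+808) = 1/791 = 0.00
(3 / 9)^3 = 1/27 = 0.04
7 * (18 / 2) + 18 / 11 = 711/11 = 64.64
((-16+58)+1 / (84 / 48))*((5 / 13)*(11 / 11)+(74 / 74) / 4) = 27.02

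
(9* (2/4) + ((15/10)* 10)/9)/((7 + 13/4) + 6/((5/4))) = 370/903 = 0.41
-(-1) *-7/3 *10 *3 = -70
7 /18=0.39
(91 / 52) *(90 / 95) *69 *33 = 143451/38 = 3775.03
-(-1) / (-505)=-1/505 = 0.00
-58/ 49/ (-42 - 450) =29/12054 = 0.00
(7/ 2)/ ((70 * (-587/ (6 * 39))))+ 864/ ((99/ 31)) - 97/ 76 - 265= 10426109/2453660 = 4.25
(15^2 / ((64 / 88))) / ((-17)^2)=2475/2312 = 1.07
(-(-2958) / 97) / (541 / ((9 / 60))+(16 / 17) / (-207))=5204601/615554434 = 0.01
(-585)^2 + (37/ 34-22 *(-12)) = 11644663/34 = 342490.09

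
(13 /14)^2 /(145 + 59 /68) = 221/37387 = 0.01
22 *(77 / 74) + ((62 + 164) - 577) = -12140/37 = -328.11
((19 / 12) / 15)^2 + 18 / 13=587893/421200 = 1.40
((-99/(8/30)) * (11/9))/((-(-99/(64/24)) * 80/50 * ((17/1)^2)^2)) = -275/3006756 = 0.00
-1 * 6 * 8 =-48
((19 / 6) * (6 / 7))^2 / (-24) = -361/1176 = -0.31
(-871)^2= 758641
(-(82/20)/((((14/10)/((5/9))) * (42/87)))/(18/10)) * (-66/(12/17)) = 5558575/31752 = 175.06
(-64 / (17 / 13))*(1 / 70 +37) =-1077856/595 = -1811.52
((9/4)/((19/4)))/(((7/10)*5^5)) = 18/83125 = 0.00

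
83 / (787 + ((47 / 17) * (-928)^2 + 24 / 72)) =4233/121467098 = 0.00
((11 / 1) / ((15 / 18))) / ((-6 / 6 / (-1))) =66/5 = 13.20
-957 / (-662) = 957/662 = 1.45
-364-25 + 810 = 421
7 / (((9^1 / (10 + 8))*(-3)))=-14/3 = -4.67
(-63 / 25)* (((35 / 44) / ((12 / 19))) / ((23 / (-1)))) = 2793/20240 = 0.14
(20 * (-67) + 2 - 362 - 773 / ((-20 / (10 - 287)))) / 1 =-248121/20 = -12406.05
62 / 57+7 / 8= 895/456 = 1.96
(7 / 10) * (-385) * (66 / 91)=-2541/13 = -195.46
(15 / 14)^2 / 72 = 25/1568 = 0.02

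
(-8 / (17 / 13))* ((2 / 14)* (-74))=7696/119 = 64.67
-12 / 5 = -2.40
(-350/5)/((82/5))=-175/41 = -4.27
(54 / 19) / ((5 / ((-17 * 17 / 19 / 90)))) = -867/9025 = -0.10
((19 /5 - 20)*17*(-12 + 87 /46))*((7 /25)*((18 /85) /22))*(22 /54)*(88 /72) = 21483/5750 = 3.74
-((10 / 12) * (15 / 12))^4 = -1.18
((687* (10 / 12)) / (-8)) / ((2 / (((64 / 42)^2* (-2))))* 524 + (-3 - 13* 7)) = 3664/16367 = 0.22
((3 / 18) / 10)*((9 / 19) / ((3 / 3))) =3/380 = 0.01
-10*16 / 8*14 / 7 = -40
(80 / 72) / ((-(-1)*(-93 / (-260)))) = 2600/837 = 3.11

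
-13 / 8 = -1.62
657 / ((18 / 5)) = 365/2 = 182.50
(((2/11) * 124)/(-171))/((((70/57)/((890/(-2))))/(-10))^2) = -933093800/539 = -1731157.33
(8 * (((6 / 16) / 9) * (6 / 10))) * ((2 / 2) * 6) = 6/5 = 1.20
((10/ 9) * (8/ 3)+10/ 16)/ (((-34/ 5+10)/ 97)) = 375875/3456 = 108.76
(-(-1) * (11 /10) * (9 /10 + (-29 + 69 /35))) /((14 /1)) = -20119/9800 = -2.05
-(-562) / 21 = 562/21 = 26.76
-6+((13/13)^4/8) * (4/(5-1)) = -47/8 = -5.88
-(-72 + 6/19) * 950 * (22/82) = 18270.73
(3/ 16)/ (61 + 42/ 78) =39/12800 = 0.00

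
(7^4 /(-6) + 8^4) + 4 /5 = 110899/30 = 3696.63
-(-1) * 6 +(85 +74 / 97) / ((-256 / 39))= -175449/24832 = -7.07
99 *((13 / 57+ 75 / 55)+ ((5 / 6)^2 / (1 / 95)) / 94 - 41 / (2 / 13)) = -186861605/7144 = -26156.44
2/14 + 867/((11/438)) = 34522.51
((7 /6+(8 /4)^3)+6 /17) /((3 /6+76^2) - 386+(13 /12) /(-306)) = 34956/19793903 = 0.00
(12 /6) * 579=1158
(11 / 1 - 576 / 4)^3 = -2352637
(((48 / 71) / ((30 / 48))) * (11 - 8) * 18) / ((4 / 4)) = 20736/355 = 58.41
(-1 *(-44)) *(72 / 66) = 48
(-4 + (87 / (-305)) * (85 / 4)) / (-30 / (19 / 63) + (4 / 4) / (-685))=31951825/315899236 = 0.10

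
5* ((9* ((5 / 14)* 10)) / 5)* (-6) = -1350/7 = -192.86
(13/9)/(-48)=-13/432 = -0.03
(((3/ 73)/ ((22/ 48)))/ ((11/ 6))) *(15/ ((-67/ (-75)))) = 486000/591811 = 0.82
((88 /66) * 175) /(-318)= -350/477 = -0.73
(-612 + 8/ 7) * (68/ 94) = -145384/329 = -441.90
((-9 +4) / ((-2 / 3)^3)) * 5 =675/8 = 84.38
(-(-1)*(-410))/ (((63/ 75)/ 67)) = -686750/21 = -32702.38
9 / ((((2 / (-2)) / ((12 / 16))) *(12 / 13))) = -117/16 = -7.31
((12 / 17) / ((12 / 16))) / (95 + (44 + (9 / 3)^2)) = 4/629 = 0.01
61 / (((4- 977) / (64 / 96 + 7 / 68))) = -9577/198492 = -0.05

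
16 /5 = 3.20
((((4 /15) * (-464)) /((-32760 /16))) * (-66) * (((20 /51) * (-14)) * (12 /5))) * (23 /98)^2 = 345602048/119389725 = 2.89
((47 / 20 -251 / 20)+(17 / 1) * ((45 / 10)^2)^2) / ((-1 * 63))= -185623/1680 = -110.49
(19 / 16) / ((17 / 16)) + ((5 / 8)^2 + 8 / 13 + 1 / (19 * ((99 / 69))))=19158511/8868288 = 2.16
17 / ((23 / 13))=221/23 = 9.61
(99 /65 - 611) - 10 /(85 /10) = -674772/1105 = -610.65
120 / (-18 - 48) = -20/11 = -1.82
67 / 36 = 1.86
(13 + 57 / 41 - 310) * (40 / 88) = -60600/451 = -134.37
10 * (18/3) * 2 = 120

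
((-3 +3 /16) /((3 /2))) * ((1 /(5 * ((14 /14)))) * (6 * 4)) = -9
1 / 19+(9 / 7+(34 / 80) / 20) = 144661/106400 = 1.36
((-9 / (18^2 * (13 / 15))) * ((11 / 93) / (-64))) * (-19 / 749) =-1045/695455488 = 0.00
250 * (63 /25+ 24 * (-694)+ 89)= -4141120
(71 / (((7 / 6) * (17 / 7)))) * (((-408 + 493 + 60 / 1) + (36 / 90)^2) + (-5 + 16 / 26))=19490352/5525 = 3527.67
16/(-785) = -16/785 = -0.02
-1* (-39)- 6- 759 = -726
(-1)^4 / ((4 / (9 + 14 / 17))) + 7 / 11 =2313/748 = 3.09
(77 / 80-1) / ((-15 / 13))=13/400 = 0.03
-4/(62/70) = -140/31 = -4.52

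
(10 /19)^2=0.28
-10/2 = -5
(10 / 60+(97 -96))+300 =1807/6 = 301.17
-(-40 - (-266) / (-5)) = 466/5 = 93.20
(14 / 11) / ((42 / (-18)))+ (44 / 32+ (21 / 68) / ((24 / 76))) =338/187 = 1.81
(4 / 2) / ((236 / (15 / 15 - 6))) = -5/118 = -0.04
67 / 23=2.91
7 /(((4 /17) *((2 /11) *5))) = 1309/40 = 32.72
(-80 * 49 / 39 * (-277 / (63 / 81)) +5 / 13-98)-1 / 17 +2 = 7889976/221 = 35701.25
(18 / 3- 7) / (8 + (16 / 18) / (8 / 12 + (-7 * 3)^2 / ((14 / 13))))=-7383/59080 = -0.12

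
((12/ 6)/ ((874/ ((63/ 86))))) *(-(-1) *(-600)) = -18900/18791 = -1.01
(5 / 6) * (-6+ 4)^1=-1.67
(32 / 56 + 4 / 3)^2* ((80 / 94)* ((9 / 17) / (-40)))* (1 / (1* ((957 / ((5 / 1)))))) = -8000/37467507 = 0.00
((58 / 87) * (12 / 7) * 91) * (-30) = -3120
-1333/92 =-14.49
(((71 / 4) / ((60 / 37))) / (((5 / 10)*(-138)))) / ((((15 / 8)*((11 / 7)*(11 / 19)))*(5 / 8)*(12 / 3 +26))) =-698782/140889375 = 0.00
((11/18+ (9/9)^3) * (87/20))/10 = 841/1200 = 0.70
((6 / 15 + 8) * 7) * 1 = 294/5 = 58.80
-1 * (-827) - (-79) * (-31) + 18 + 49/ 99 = -158747/99 = -1603.51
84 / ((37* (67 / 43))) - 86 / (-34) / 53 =3361009/2233579 = 1.50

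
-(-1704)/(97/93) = 158472/97 = 1633.73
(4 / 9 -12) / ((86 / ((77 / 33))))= -364/1161 = -0.31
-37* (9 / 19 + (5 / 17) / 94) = -535649/30362 = -17.64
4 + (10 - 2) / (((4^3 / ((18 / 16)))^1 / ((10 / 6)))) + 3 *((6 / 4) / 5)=1643/320 = 5.13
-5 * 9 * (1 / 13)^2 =-45/169 = -0.27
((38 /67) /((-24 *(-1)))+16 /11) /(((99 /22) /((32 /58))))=0.18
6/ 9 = 2/3 = 0.67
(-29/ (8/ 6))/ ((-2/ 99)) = 8613/8 = 1076.62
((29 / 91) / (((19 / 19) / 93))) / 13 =2.28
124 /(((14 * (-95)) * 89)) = -62/59185 = 0.00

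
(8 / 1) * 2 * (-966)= -15456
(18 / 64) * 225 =2025/32 = 63.28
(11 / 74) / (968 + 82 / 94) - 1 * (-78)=262840081/3369738 = 78.00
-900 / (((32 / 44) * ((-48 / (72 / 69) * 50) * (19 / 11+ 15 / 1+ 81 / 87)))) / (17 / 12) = 94743/4405006 = 0.02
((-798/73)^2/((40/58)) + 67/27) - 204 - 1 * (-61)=23563253/719415 = 32.75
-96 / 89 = -1.08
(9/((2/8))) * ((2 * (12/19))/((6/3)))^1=432/19 = 22.74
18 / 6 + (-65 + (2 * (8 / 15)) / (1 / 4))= -866/15 = -57.73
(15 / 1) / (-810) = -1/54 = -0.02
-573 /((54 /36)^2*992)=-0.26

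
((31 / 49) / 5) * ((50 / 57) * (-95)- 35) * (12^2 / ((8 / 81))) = -1069686/49 = -21830.33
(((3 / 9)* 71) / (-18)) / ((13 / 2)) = -71/351 = -0.20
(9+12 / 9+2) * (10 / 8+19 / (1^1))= 999/4 = 249.75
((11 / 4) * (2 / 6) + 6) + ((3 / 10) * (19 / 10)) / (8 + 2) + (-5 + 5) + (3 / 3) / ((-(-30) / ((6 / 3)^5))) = 24121/3000 = 8.04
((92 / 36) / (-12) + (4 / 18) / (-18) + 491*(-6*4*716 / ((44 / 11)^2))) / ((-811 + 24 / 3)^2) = -170856289/208918116 = -0.82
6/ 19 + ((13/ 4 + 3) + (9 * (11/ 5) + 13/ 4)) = 5627/190 = 29.62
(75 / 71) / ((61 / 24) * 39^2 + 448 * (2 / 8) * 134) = 600/10720361 = 0.00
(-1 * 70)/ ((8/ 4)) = -35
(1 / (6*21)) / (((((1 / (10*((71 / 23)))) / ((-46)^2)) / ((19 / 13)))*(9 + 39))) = 155135/9828 = 15.79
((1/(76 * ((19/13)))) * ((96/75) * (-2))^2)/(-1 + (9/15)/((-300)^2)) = -3194880/54149639 = -0.06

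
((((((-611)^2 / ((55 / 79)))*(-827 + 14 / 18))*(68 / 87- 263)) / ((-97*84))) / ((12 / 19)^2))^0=1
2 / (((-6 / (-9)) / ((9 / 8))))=27/8 = 3.38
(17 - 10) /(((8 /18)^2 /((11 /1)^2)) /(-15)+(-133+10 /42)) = -7203735/136626052 = -0.05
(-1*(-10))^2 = 100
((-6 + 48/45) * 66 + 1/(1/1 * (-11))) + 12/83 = -1486119/4565 = -325.55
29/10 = 2.90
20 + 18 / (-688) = 6871/344 = 19.97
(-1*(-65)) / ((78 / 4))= 10/3 = 3.33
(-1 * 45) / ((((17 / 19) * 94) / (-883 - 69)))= 23940/47 = 509.36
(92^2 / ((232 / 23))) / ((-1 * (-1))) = 24334/29 = 839.10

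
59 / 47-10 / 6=-58/141 = -0.41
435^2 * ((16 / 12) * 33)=8325900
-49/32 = -1.53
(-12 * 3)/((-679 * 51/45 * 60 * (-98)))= -9/1131214 = 0.00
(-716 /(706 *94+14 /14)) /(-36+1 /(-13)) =716/2394245 = 0.00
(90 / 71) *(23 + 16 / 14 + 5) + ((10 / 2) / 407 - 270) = -233.05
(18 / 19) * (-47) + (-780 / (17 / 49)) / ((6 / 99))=-37140.41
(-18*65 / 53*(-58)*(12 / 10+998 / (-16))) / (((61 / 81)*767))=-51732027/381494 = -135.60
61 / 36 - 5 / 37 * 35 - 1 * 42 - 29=-74.04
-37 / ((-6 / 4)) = 74/3 = 24.67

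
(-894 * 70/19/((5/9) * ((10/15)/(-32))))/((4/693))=936747504/19 = 49302500.21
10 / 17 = 0.59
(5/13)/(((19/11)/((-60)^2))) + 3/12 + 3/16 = 3169729/3952 = 802.06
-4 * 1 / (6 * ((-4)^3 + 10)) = 1/81 = 0.01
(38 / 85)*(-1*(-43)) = 1634/85 = 19.22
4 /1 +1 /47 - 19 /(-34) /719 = 4621187/1148962 = 4.02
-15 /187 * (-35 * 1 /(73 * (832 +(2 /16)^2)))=4800/103843157 = 0.00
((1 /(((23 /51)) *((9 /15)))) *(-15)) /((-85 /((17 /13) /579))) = 85/57707 = 0.00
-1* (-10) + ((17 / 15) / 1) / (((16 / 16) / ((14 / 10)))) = 11.59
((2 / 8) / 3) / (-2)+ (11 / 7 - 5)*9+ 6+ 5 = -3343/168 = -19.90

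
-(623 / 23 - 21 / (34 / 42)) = -448/391 = -1.15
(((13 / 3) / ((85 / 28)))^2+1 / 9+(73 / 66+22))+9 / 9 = 37558787/1430550 = 26.25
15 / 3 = 5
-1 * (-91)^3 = 753571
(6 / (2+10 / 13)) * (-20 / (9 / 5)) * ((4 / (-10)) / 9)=260/243 = 1.07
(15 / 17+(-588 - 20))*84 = -866964/17 = -50997.88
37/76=0.49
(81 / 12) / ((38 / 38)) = 27/4 = 6.75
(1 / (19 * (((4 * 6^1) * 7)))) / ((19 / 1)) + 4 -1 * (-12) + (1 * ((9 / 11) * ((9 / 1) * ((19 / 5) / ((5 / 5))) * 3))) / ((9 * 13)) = 724926259/43363320 = 16.72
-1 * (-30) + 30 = 60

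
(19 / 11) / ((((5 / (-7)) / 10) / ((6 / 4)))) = -399/11 = -36.27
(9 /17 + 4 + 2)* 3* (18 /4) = 2997/34 = 88.15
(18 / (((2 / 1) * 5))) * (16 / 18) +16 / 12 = 44/15 = 2.93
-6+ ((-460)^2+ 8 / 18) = 1904350/9 = 211594.44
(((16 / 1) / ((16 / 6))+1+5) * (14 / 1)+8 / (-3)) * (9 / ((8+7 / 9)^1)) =13392/79 = 169.52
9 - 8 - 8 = -7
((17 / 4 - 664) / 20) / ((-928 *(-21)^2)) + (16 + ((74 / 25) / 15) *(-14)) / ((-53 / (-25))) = 53373617/8547840 = 6.24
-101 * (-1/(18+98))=101/116 = 0.87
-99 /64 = -1.55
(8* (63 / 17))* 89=44856/17 = 2638.59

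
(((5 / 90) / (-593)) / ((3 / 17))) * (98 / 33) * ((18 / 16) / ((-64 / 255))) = 70805/10019328 = 0.01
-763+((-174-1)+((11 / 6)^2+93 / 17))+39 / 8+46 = -1075031/1224 = -878.29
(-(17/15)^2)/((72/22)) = -3179/8100 = -0.39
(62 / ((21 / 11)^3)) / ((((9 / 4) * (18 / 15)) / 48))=13203520/83349 = 158.41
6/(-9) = -2/3 = -0.67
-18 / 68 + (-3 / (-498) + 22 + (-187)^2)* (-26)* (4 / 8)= -641840397/1411 = -454883.34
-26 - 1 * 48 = -74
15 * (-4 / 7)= -8.57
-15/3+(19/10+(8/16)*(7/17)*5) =-176/85 = -2.07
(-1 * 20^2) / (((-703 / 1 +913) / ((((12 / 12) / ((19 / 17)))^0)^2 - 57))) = 320/3 = 106.67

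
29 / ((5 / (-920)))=-5336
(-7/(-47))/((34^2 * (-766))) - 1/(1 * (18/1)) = -20809219/374564808 = -0.06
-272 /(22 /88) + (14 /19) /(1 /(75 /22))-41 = -235436/209 = -1126.49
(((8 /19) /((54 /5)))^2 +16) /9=4211104/2368521 = 1.78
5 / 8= 0.62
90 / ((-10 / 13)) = -117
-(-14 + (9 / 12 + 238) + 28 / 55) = -49557/220 = -225.26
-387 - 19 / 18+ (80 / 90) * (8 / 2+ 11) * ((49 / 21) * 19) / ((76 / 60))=1415/18 = 78.61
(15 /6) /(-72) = -5/144 = -0.03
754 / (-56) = -377/28 = -13.46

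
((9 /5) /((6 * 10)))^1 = 3/100 = 0.03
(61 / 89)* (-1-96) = -5917/89 = -66.48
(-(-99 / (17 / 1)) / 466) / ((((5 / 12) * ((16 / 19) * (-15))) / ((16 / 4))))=-1881/198050 = -0.01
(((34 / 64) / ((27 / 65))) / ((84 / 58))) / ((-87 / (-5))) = 5525/108864 = 0.05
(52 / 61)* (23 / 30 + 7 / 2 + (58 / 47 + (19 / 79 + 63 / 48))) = 81714191/13589580 = 6.01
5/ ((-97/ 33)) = -165/97 = -1.70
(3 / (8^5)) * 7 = 21/32768 = 0.00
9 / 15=3/5 = 0.60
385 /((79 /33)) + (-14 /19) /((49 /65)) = 1679495/10507 = 159.85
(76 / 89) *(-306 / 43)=-23256/3827 = -6.08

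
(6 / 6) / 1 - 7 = -6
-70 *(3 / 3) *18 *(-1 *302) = 380520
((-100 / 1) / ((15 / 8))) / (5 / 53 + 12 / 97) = -822560/3363 = -244.59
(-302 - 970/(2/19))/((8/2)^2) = -9517/16 = -594.81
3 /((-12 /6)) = -3/2 = -1.50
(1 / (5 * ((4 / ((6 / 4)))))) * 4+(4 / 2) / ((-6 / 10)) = -3.03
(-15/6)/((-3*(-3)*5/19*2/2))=-19/18 = -1.06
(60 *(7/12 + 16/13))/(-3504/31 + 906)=43865/319566 = 0.14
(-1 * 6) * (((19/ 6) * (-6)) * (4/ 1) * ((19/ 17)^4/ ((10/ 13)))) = 386271444/417605 = 924.97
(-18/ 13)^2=324/169 = 1.92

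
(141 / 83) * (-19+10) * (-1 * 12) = 15228/83 = 183.47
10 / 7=1.43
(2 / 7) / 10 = 1/35 = 0.03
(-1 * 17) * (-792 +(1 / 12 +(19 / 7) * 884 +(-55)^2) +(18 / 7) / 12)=-6615533/84 = -78756.35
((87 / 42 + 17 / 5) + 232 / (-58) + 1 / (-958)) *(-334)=-8233434/16765 = -491.11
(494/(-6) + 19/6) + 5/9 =-1415/18 = -78.61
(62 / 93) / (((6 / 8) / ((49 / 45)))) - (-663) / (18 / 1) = 30619/810 = 37.80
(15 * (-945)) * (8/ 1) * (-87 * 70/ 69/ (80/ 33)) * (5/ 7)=67827375/23 = 2949016.30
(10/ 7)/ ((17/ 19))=1.60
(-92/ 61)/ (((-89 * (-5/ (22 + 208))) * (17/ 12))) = -50784/92293 = -0.55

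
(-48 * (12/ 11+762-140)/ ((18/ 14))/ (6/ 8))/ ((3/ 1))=-3070592/297 = -10338.69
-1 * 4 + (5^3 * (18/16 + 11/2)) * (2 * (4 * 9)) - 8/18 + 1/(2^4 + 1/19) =163658596/2745 = 59620.62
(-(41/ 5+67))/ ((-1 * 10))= 188/25 = 7.52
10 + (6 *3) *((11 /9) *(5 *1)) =120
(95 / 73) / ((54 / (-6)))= -95/657 = -0.14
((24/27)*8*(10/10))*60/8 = 160/3 = 53.33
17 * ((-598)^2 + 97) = 6080917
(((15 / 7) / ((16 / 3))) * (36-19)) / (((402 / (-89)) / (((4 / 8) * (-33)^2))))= -24714855/30016 = -823.39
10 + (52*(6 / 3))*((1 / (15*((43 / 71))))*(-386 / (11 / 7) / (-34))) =11181934/120615 = 92.71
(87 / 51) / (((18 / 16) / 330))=25520/51 = 500.39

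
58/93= 0.62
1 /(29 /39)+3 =126/29 = 4.34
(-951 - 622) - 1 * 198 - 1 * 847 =-2618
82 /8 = 41/4 = 10.25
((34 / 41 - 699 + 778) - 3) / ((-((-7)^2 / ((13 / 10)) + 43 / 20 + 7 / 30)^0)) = -3150/41 = -76.83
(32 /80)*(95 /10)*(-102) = -1938/5 = -387.60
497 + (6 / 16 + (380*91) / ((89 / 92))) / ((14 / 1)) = 30405243/9968 = 3050.29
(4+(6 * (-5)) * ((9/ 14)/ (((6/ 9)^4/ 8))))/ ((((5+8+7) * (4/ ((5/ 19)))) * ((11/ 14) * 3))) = -989/912 = -1.08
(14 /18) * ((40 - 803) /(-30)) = 5341/270 = 19.78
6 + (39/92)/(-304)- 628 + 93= -14795111/27968 = -529.00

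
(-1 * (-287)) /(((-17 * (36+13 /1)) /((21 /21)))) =-0.34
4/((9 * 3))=4/27 = 0.15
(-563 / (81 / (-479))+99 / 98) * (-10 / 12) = -132181825/47628 = -2775.30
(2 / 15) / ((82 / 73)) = 73/615 = 0.12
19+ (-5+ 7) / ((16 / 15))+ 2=183/8 = 22.88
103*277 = 28531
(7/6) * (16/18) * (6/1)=56/9 = 6.22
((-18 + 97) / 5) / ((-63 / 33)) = -8.28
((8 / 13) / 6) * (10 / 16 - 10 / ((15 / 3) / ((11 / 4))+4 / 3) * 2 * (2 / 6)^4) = 1535/27378 = 0.06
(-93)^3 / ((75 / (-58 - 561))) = 165965661/25 = 6638626.44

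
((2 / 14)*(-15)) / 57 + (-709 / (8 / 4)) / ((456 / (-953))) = 248921/336 = 740.84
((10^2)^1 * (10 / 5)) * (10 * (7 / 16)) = 875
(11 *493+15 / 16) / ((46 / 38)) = 1648877/368 = 4480.64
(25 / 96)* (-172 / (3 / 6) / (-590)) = 215/1416 = 0.15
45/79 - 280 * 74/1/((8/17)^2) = -29565965/316 = -93563.18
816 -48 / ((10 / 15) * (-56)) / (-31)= 177063/217 = 815.96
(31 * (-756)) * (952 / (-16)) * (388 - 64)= 451799208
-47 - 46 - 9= -102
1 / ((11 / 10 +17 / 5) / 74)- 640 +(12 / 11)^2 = -677756/1089 = -622.37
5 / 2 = 2.50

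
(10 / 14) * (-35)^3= -30625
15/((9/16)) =80/3 = 26.67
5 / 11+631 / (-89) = -6.64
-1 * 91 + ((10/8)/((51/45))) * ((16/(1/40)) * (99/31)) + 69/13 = 14856922/6851 = 2168.58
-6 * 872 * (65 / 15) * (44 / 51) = -997568/51 = -19560.16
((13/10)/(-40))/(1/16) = -13/25 = -0.52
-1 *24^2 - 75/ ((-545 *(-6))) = -576.02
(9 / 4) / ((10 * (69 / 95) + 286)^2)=3249/124188736 = 0.00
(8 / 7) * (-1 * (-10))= 80/7 = 11.43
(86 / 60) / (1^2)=43/30 = 1.43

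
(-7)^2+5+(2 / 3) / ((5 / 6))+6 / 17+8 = 5368/85 = 63.15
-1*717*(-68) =48756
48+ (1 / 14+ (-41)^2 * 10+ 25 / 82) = 4838354/287 = 16858.38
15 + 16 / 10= 83/5 = 16.60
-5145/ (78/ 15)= -989.42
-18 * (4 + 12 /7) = -102.86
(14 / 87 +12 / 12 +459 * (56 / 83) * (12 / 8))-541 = -543806/7221 = -75.31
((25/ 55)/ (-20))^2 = 1/1936 = 0.00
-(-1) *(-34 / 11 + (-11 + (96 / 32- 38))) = -540/11 = -49.09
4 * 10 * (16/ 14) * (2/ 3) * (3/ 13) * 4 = 2560/91 = 28.13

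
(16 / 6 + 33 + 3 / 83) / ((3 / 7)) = 62230/747 = 83.31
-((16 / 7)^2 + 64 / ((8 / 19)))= -157.22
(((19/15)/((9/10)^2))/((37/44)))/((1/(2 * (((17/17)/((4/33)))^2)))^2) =15299845/444 = 34459.11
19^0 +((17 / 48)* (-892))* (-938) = 1777985/6 = 296330.83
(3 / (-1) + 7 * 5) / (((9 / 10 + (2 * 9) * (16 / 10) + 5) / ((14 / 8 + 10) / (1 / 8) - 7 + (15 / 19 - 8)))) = 485120/6593 = 73.58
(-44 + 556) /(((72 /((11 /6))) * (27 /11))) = 3872/729 = 5.31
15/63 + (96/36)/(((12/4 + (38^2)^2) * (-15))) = 22340767/93831255 = 0.24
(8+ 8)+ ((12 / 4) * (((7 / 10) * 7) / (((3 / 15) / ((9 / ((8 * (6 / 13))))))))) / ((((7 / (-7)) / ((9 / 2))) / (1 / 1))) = -50573/64 = -790.20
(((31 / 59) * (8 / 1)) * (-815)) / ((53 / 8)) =-1616960/3127 = -517.10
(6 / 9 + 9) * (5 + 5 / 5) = 58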